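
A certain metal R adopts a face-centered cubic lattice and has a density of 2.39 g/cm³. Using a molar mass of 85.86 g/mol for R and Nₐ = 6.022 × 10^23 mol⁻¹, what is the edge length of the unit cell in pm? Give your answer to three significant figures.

620 pm

With Z = 4 atoms per FCC cell, a³ = Z·M/(N_A·ρ) = 4 × 85.86 / (6.022 × 10²³ × 2.390 g/cm³) = 2.386 × 10^-22 cm³.
a = (2.386 × 10^-22)^(1/3) = 6.203 × 10^-8 cm = 620 pm.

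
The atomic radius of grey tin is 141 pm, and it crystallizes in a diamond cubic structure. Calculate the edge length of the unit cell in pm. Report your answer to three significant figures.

651 pm

In a diamond cubic lattice, nearest neighbors lie along the body diagonal with √3·a = 8r.
a = 8r/√3 = 8 × 141 / 1.7321 = 651 pm.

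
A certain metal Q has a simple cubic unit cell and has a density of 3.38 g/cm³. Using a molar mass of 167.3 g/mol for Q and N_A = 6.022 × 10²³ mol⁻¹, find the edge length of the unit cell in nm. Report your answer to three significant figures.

0.435 nm

With Z = 1 atom per simple cubic cell, a³ = Z·M/(N_A·ρ) = 1 × 167.3 / (6.022 × 10²³ × 3.380 g/cm³) = 8.219 × 10^-23 cm³.
a = (8.219 × 10^-23)^(1/3) = 4.348 × 10^-8 cm = 0.435 nm.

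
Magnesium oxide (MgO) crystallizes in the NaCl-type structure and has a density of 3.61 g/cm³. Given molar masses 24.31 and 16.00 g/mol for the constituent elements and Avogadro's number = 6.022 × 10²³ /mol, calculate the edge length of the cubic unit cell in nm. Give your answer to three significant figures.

0.420 nm

M(MgO) = 40.31 g/mol; Z = 4 formula units per cell.
a³ = Z·M/(N_A·ρ) = 4 × 40.31 / (6.022 × 10²³ × 3.61) = 7.417 × 10^-23 cm³, so a = 4.202 × 10^-8 cm = 0.420 nm.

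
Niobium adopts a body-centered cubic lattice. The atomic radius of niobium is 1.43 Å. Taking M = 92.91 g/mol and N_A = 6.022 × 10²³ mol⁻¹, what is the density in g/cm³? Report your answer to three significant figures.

In a BCC lattice, atoms touch along the body diagonal, so √3·a = 4r, giving a = 3.302 Å = 3.302 × 10^-8 cm.
With Z = 2, ρ = Z·M/(N_A·a³) = 2 × 92.91 / (6.022 × 10²³ × 3.602 × 10^-23) = 8.567 g/cm³.

8.57 g/cm³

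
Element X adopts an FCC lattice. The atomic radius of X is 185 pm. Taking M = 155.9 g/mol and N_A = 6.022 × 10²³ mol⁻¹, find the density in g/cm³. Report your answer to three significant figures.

In an FCC lattice, atoms touch along the face diagonal, so √2·a = 4r, giving a = 523.3 pm = 5.233 × 10^-8 cm.
With Z = 4, ρ = Z·M/(N_A·a³) = 4 × 155.9 / (6.022 × 10²³ × 1.433 × 10^-22) = 7.228 g/cm³.

7.23 g/cm³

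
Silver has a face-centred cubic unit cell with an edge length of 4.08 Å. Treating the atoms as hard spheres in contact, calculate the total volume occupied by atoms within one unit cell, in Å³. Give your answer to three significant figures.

In an FCC lattice atoms touch along the face diagonal, so √2·a = 4r, so r = 0.3536a = 1.442 Å.
V_atoms = Z × (4/3)πr³ = 4 × (4/3)π × (1.442)³ = 50.3 Å³.

50.3 Å³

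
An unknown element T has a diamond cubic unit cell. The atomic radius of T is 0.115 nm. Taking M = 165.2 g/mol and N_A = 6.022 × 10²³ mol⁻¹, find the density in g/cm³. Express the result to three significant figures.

14.6 g/cm³

In a diamond cubic lattice, nearest neighbors lie along the body diagonal with √3·a = 8r, giving a = 0.5312 nm = 5.312 × 10^-8 cm.
With Z = 8, ρ = Z·M/(N_A·a³) = 8 × 165.2 / (6.022 × 10²³ × 1.499 × 10^-22) = 14.64 g/cm³.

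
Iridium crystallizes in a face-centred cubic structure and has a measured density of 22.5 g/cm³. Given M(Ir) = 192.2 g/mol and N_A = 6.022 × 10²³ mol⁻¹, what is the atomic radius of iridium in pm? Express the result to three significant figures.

For an FCC cell (Z = 4), a³ = Z·M/(N_A·ρ) = 4 × 192.2 / (6.022 × 10²³ × 22.50) = 5.674 × 10^-23 cm³, so a = 3.843 × 10^-8 cm = 384.3 pm.
Atoms touch along the face diagonal, so √2·a = 4r, so r = 0.3536 × a = 136 pm.

136 pm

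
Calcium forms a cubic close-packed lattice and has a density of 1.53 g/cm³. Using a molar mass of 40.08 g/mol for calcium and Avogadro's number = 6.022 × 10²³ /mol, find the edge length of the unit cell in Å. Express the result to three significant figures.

5.58 Å

With Z = 4 atoms per FCC cell, a³ = Z·M/(N_A·ρ) = 4 × 40.08 / (6.022 × 10²³ × 1.530 g/cm³) = 1.740 × 10^-22 cm³.
a = (1.740 × 10^-22)^(1/3) = 5.583 × 10^-8 cm = 5.58 Å.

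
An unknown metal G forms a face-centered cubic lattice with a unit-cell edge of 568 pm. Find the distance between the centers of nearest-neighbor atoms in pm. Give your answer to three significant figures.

In an FCC structure, atoms touch along the face diagonal, so √2·a = 4r; the nearest-neighbor distance equals 2r = 0.7071·a.
d = 0.7071 × 568 = 402 pm.

402 pm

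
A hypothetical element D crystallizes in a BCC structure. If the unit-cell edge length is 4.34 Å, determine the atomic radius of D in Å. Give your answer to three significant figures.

1.88 Å

In a BCC lattice, atoms touch along the body diagonal, so √3·a = 4r.
r = √3·a/4 = 1.7321 × 4.34 / 4 = 1.88 Å.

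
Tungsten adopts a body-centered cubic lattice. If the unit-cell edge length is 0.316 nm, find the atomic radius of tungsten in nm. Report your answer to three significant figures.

In a BCC lattice, atoms touch along the body diagonal, so √3·a = 4r.
r = √3·a/4 = 1.7321 × 0.316 / 4 = 0.137 nm.

0.137 nm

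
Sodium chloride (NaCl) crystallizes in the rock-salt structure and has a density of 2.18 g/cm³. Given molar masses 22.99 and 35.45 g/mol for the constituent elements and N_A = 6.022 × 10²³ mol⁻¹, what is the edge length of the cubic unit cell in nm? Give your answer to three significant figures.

M(NaCl) = 58.44 g/mol; Z = 4 formula units per cell.
a³ = Z·M/(N_A·ρ) = 4 × 58.44 / (6.022 × 10²³ × 2.18) = 1.781 × 10^-22 cm³, so a = 5.626 × 10^-8 cm = 0.563 nm.

0.563 nm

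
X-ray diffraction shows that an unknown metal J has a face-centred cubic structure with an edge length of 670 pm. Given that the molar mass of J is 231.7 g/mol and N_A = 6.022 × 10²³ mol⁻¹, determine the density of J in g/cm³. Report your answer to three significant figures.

5.12 g/cm³

An FCC unit cell contains Z = 4 atoms.
Cell volume: a³ = (670 pm)³ = (6.700 × 10^-8 cm)³ = 3.008 × 10^-22 cm³.
ρ = Z·M/(N_A·a³) = 4 × 231.7 / (6.022 × 10²³ × 3.008 × 10^-22) = 5.117 g/cm³.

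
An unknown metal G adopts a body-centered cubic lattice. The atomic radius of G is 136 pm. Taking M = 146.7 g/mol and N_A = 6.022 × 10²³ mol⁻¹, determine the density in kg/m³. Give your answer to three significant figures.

In a BCC lattice, atoms touch along the body diagonal, so √3·a = 4r, giving a = 314.1 pm = 3.141 × 10^-8 cm.
With Z = 2, ρ = Z·M/(N_A·a³) = 2 × 146.7 / (6.022 × 10²³ × 3.098 × 10^-23) = 15.73 g/cm³ = 15700 kg/m³.

15700 kg/m³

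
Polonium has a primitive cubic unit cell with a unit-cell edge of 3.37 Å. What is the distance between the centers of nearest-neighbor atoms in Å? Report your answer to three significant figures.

In a simple cubic structure, atoms touch along the cell edge, so a = 2r; the nearest-neighbor distance equals 2r = 1.000·a.
d = 1.000 × 3.37 = 3.37 Å.

3.37 Å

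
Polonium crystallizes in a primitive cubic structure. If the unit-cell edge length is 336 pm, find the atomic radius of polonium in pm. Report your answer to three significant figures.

168 pm

In a simple cubic lattice, atoms touch along the cell edge, so a = 2r.
r = a/2 = 336/2 = 168 pm.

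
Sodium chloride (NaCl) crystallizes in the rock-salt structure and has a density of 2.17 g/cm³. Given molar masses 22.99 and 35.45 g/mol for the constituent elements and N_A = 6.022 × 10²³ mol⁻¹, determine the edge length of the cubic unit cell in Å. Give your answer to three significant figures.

5.63 Å

M(NaCl) = 58.44 g/mol; Z = 4 formula units per cell.
a³ = Z·M/(N_A·ρ) = 4 × 58.44 / (6.022 × 10²³ × 2.17) = 1.789 × 10^-22 cm³, so a = 5.635 × 10^-8 cm = 5.63 Å.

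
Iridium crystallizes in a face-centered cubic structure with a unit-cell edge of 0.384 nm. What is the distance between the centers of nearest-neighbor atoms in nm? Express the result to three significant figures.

In an FCC structure, atoms touch along the face diagonal, so √2·a = 4r; the nearest-neighbor distance equals 2r = 0.7071·a.
d = 0.7071 × 0.384 = 0.272 nm.

0.272 nm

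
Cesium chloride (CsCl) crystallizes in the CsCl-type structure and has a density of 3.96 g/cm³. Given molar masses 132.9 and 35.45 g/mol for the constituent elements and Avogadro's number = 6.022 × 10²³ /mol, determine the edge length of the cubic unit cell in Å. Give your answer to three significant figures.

M(CsCl) = 168.35 g/mol; Z = 1 formula unit per cell.
a³ = Z·M/(N_A·ρ) = 1 × 168.35 / (6.022 × 10²³ × 3.96) = 7.060 × 10^-23 cm³, so a = 4.133 × 10^-8 cm = 4.13 Å.

4.13 Å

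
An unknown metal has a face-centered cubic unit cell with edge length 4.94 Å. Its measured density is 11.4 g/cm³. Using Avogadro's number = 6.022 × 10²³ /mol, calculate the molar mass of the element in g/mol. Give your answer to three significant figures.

An FCC cell has Z = 4 atoms; a = 4.940 × 10^-8 cm.
M = ρ·N_A·a³/Z = 11.4 × 6.022 × 10²³ × 1.206 × 10^-22 / 4 = 207 g/mol.

207 g/mol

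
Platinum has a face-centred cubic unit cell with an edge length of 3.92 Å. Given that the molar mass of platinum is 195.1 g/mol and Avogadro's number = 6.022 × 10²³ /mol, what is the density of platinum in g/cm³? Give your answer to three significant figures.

21.5 g/cm³

An FCC unit cell contains Z = 4 atoms.
Cell volume: a³ = (3.92 Å)³ = (3.920 × 10^-8 cm)³ = 6.024 × 10^-23 cm³.
ρ = Z·M/(N_A·a³) = 4 × 195.1 / (6.022 × 10²³ × 6.024 × 10^-23) = 21.51 g/cm³.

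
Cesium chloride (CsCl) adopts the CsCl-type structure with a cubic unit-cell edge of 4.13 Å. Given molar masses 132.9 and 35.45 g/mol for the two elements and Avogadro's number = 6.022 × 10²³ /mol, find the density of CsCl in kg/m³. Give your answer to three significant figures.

3970 kg/m³

The CsCl-type structure contains Z = 1 formula unit per cell; M(CsCl) = 132.9 + 35.45 = 168.35 g/mol.
a³ = (4.130 × 10^-8 cm)³ = 7.044 × 10^-23 cm³.
ρ = 1 × 168.35 / (6.022 × 10²³ × 7.044 × 10^-23) = 3.968 g/cm³ = 3970 kg/m³.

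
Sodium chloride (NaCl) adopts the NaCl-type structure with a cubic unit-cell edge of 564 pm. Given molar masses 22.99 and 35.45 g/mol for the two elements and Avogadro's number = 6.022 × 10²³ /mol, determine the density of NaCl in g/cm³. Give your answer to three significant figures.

2.16 g/cm³

The NaCl-type structure contains Z = 4 formula units per cell; M(NaCl) = 22.99 + 35.45 = 58.44 g/mol.
a³ = (5.640 × 10^-8 cm)³ = 1.794 × 10^-22 cm³.
ρ = 4 × 58.44 / (6.022 × 10²³ × 1.794 × 10^-22) = 2.164 g/cm³.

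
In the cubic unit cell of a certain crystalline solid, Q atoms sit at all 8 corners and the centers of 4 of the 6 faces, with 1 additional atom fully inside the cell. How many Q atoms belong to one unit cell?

4

Corner atoms are shared by 8 cells (1/8 each), face atoms by 2 (1/2 each), interior atoms are unshared.
Net atoms = 8 × 1/8 + 4 × 1/2 + 1 = 1 + 2 + 1 = 4.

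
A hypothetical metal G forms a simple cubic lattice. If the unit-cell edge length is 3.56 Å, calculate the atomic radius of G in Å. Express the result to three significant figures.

In a simple cubic lattice, atoms touch along the cell edge, so a = 2r.
r = a/2 = 3.56/2 = 1.78 Å.

1.78 Å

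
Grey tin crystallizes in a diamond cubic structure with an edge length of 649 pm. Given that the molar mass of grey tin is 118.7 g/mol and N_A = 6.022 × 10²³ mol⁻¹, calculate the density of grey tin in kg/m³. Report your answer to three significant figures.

5770 kg/m³

A diamond cubic unit cell contains Z = 8 atoms.
Cell volume: a³ = (649 pm)³ = (6.490 × 10^-8 cm)³ = 2.734 × 10^-22 cm³.
ρ = Z·M/(N_A·a³) = 8 × 118.7 / (6.022 × 10²³ × 2.734 × 10^-22) = 5.769 g/cm³ = 5770 kg/m³.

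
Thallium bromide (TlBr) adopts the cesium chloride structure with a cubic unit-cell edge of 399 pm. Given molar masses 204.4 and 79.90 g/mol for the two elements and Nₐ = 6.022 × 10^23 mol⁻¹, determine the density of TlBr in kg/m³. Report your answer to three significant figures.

7430 kg/m³

The cesium chloride structure contains Z = 1 formula unit per cell; M(TlBr) = 204.4 + 79.90 = 284.3 g/mol.
a³ = (3.990 × 10^-8 cm)³ = 6.352 × 10^-23 cm³.
ρ = 1 × 284.3 / (6.022 × 10²³ × 6.352 × 10^-23) = 7.432 g/cm³ = 7430 kg/m³.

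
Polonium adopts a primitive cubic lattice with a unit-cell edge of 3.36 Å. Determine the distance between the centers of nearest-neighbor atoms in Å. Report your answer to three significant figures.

3.36 Å

In a simple cubic structure, atoms touch along the cell edge, so a = 2r; the nearest-neighbor distance equals 2r = 1.000·a.
d = 1.000 × 3.36 = 3.36 Å.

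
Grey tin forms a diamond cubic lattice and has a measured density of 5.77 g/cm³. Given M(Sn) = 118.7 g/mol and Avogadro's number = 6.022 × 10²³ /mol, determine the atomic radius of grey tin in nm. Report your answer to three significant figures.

For a diamond cubic cell (Z = 8), a³ = Z·M/(N_A·ρ) = 8 × 118.7 / (6.022 × 10²³ × 5.770) = 2.733 × 10^-22 cm³, so a = 6.489 × 10^-8 cm = 0.6489 nm.
Nearest neighbors lie along the body diagonal with √3·a = 8r, so r = 0.2165 × a = 0.141 nm.

0.141 nm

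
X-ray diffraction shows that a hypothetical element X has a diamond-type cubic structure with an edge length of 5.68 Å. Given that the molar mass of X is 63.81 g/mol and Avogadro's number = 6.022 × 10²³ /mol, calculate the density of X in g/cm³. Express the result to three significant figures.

A diamond cubic unit cell contains Z = 8 atoms.
Cell volume: a³ = (5.68 Å)³ = (5.680 × 10^-8 cm)³ = 1.833 × 10^-22 cm³.
ρ = Z·M/(N_A·a³) = 8 × 63.81 / (6.022 × 10²³ × 1.833 × 10^-22) = 4.626 g/cm³.

4.63 g/cm³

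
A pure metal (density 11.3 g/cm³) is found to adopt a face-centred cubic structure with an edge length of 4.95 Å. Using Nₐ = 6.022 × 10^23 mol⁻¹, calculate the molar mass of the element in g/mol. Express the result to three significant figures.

An FCC cell has Z = 4 atoms; a = 4.950 × 10^-8 cm.
M = ρ·N_A·a³/Z = 11.3 × 6.022 × 10²³ × 1.213 × 10^-22 / 4 = 206 g/mol.

206 g/mol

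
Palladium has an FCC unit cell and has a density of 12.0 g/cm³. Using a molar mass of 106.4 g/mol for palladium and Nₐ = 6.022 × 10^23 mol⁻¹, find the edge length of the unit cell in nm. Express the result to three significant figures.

0.389 nm

With Z = 4 atoms per FCC cell, a³ = Z·M/(N_A·ρ) = 4 × 106.4 / (6.022 × 10²³ × 12.00 g/cm³) = 5.890 × 10^-23 cm³.
a = (5.890 × 10^-23)^(1/3) = 3.891 × 10^-8 cm = 0.389 nm.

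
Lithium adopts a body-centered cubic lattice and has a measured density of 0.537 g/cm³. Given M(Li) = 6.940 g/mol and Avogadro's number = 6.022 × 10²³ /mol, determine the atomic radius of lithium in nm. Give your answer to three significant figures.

For a BCC cell (Z = 2), a³ = Z·M/(N_A·ρ) = 2 × 6.940 / (6.022 × 10²³ × 0.5370) = 4.292 × 10^-23 cm³, so a = 3.501 × 10^-8 cm = 0.3501 nm.
Atoms touch along the body diagonal, so √3·a = 4r, so r = 0.4330 × a = 0.152 nm.

0.152 nm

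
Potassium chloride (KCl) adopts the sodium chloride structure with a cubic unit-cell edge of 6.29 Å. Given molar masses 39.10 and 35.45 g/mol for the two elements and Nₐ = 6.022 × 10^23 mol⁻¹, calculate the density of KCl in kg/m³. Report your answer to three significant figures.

1990 kg/m³

The sodium chloride structure contains Z = 4 formula units per cell; M(KCl) = 39.10 + 35.45 = 74.55 g/mol.
a³ = (6.290 × 10^-8 cm)³ = 2.489 × 10^-22 cm³.
ρ = 4 × 74.55 / (6.022 × 10²³ × 2.489 × 10^-22) = 1.990 g/cm³ = 1990 kg/m³.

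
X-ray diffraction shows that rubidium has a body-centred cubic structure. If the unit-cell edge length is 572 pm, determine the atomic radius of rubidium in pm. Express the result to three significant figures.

248 pm

In a BCC lattice, atoms touch along the body diagonal, so √3·a = 4r.
r = √3·a/4 = 1.7321 × 572 / 4 = 248 pm.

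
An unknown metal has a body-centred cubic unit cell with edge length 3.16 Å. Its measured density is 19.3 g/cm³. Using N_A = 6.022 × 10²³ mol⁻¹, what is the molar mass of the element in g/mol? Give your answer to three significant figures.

183 g/mol

A BCC cell has Z = 2 atoms; a = 3.160 × 10^-8 cm.
M = ρ·N_A·a³/Z = 19.3 × 6.022 × 10²³ × 3.155 × 10^-23 / 2 = 183 g/mol.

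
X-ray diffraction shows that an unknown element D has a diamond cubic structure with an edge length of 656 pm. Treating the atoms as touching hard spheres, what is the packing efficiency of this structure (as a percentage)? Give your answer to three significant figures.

In a diamond cubic lattice nearest neighbors lie along the body diagonal with √3·a = 8r, so r = 0.2165a = 142.0 pm.
Packing fraction = Z·(4/3)πr³ / a³ = 8 × (4/3)π × (142.0)³ / (656)³ = 0.3401 = 34.0%.

34.0%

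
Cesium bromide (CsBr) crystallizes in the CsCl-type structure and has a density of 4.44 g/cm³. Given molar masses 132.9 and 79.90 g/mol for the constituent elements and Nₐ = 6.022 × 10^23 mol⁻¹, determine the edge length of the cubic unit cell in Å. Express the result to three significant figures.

4.30 Å

M(CsBr) = 212.8 g/mol; Z = 1 formula unit per cell.
a³ = Z·M/(N_A·ρ) = 1 × 212.8 / (6.022 × 10²³ × 4.44) = 7.959 × 10^-23 cm³, so a = 4.301 × 10^-8 cm = 4.30 Å.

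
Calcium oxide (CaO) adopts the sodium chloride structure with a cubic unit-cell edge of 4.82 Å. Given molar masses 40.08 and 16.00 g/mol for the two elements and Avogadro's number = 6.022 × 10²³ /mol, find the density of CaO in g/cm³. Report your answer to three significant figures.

The sodium chloride structure contains Z = 4 formula units per cell; M(CaO) = 40.08 + 16.00 = 56.08 g/mol.
a³ = (4.820 × 10^-8 cm)³ = 1.120 × 10^-22 cm³.
ρ = 4 × 56.08 / (6.022 × 10²³ × 1.120 × 10^-22) = 3.326 g/cm³.

3.33 g/cm³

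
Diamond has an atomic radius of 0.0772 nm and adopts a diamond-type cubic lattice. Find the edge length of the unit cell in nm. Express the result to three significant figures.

In a diamond cubic lattice, nearest neighbors lie along the body diagonal with √3·a = 8r.
a = 8r/√3 = 8 × 0.0772 / 1.7321 = 0.357 nm.

0.357 nm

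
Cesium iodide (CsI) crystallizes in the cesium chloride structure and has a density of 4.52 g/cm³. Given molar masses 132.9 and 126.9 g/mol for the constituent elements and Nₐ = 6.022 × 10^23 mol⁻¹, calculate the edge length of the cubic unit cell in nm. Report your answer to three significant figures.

0.457 nm

M(CsI) = 259.8 g/mol; Z = 1 formula unit per cell.
a³ = Z·M/(N_A·ρ) = 1 × 259.8 / (6.022 × 10²³ × 4.52) = 9.545 × 10^-23 cm³, so a = 4.570 × 10^-8 cm = 0.457 nm.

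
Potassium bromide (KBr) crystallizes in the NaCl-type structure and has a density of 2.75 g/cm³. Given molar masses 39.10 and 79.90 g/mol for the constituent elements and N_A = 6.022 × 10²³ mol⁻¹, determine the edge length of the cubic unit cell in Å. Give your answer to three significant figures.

M(KBr) = 119.0 g/mol; Z = 4 formula units per cell.
a³ = Z·M/(N_A·ρ) = 4 × 119.0 / (6.022 × 10²³ × 2.75) = 2.874 × 10^-22 cm³, so a = 6.600 × 10^-8 cm = 6.60 Å.

6.60 Å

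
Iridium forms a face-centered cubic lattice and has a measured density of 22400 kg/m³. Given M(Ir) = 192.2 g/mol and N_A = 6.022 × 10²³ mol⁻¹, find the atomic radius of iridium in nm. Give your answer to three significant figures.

0.136 nm

For an FCC cell (Z = 4), a³ = Z·M/(N_A·ρ) = 4 × 192.2 / (6.022 × 10²³ × 22.40) = 5.699 × 10^-23 cm³, so a = 3.848 × 10^-8 cm = 0.3848 nm.
Atoms touch along the face diagonal, so √2·a = 4r, so r = 0.3536 × a = 0.136 nm.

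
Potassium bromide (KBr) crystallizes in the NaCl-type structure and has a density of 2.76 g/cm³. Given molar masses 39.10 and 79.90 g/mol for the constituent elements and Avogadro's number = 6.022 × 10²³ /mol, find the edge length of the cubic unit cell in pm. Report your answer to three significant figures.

M(KBr) = 119.0 g/mol; Z = 4 formula units per cell.
a³ = Z·M/(N_A·ρ) = 4 × 119.0 / (6.022 × 10²³ × 2.76) = 2.864 × 10^-22 cm³, so a = 6.592 × 10^-8 cm = 659 pm.

659 pm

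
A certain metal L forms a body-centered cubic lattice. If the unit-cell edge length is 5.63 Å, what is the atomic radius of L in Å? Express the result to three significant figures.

In a BCC lattice, atoms touch along the body diagonal, so √3·a = 4r.
r = √3·a/4 = 1.7321 × 5.63 / 4 = 2.44 Å.

2.44 Å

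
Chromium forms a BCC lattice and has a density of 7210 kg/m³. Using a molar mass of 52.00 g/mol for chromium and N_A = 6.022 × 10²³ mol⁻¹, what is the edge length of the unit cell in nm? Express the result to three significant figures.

With Z = 2 atoms per BCC cell, a³ = Z·M/(N_A·ρ) = 2 × 52.00 / (6.022 × 10²³ × 7.210 g/cm³) = 2.395 × 10^-23 cm³.
a = (2.395 × 10^-23)^(1/3) = 2.883 × 10^-8 cm = 0.288 nm.

0.288 nm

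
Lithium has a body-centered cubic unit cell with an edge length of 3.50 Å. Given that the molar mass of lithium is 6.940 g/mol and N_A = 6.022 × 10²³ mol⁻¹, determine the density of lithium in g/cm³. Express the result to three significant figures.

0.538 g/cm³

A BCC unit cell contains Z = 2 atoms.
Cell volume: a³ = (3.50 Å)³ = (3.500 × 10^-8 cm)³ = 4.288 × 10^-23 cm³.
ρ = Z·M/(N_A·a³) = 2 × 6.940 / (6.022 × 10²³ × 4.288 × 10^-23) = 0.5376 g/cm³.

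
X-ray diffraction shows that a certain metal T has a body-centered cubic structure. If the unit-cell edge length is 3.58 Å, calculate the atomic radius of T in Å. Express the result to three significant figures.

1.55 Å

In a BCC lattice, atoms touch along the body diagonal, so √3·a = 4r.
r = √3·a/4 = 1.7321 × 3.58 / 4 = 1.55 Å.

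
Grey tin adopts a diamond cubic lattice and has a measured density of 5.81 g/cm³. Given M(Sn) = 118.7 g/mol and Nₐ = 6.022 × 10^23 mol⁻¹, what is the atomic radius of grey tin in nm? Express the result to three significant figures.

0.140 nm

For a diamond cubic cell (Z = 8), a³ = Z·M/(N_A·ρ) = 8 × 118.7 / (6.022 × 10²³ × 5.810) = 2.714 × 10^-22 cm³, so a = 6.475 × 10^-8 cm = 0.6475 nm.
Nearest neighbors lie along the body diagonal with √3·a = 8r, so r = 0.2165 × a = 0.140 nm.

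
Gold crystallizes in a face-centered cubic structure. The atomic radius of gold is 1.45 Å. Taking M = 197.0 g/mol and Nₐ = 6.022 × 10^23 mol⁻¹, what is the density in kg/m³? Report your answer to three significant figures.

In an FCC lattice, atoms touch along the face diagonal, so √2·a = 4r, giving a = 4.101 Å = 4.101 × 10^-8 cm.
With Z = 4, ρ = Z·M/(N_A·a³) = 4 × 197.0 / (6.022 × 10²³ × 6.898 × 10^-23) = 18.97 g/cm³ = 19000 kg/m³.

19000 kg/m³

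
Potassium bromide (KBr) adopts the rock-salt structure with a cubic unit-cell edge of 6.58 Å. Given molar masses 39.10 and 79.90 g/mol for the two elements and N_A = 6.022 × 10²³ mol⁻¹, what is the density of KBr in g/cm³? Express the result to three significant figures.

2.77 g/cm³

The rock-salt structure contains Z = 4 formula units per cell; M(KBr) = 39.10 + 79.90 = 119.0 g/mol.
a³ = (6.580 × 10^-8 cm)³ = 2.849 × 10^-22 cm³.
ρ = 4 × 119.0 / (6.022 × 10²³ × 2.849 × 10^-22) = 2.775 g/cm³.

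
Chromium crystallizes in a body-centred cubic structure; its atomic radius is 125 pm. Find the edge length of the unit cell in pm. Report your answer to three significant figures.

In a BCC lattice, atoms touch along the body diagonal, so √3·a = 4r.
a = 4r/√3 = 4 × 125 / 1.7321 = 289 pm.

289 pm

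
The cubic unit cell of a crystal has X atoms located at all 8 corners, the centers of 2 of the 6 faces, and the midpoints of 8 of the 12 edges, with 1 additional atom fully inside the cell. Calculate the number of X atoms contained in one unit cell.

5

Corner atoms are shared by 8 cells (1/8 each), face atoms by 2 (1/2 each), edge atoms by 4 (1/4 each), interior atoms are unshared.
Net atoms = 8 × 1/8 + 2 × 1/2 + 8 × 1/4 + 1 = 1 + 1 + 2 + 1 = 5.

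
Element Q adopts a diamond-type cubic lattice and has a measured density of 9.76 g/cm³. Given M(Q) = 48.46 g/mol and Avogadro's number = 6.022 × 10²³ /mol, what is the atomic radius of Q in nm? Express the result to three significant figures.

0.0875 nm

For a diamond cubic cell (Z = 8), a³ = Z·M/(N_A·ρ) = 8 × 48.46 / (6.022 × 10²³ × 9.760) = 6.596 × 10^-23 cm³, so a = 4.040 × 10^-8 cm = 0.4040 nm.
Nearest neighbors lie along the body diagonal with √3·a = 8r, so r = 0.2165 × a = 0.0875 nm.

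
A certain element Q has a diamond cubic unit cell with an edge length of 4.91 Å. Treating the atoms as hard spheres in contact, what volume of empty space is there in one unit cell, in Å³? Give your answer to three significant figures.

In a diamond cubic lattice nearest neighbors lie along the body diagonal with √3·a = 8r, so r = 0.2165a = 1.063 Å.
V_cell = a³ = 118.4 Å³; V_atoms = 8 × (4/3)πr³ = 40.26 Å³.
Empty space = 118.4 − 40.26 = 78.1 Å³.

78.1 Å³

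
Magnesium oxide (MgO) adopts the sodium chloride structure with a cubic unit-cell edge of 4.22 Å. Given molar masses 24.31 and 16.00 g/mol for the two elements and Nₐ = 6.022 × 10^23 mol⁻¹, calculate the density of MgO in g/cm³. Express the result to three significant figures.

The sodium chloride structure contains Z = 4 formula units per cell; M(MgO) = 24.31 + 16.00 = 40.31 g/mol.
a³ = (4.220 × 10^-8 cm)³ = 7.515 × 10^-23 cm³.
ρ = 4 × 40.31 / (6.022 × 10²³ × 7.515 × 10^-23) = 3.563 g/cm³.

3.56 g/cm³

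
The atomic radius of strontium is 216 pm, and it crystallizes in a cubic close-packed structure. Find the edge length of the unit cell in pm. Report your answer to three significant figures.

In an FCC lattice, atoms touch along the face diagonal, so √2·a = 4r.
a = 4r/√2 = 4 × 216 / 1.4142 = 611 pm.

611 pm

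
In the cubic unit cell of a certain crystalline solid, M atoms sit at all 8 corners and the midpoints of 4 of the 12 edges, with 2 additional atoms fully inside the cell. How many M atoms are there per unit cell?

Corner atoms are shared by 8 cells (1/8 each), edge atoms by 4 (1/4 each), interior atoms are unshared.
Net atoms = 8 × 1/8 + 4 × 1/4 + 2 = 1 + 1 + 2 = 4.

4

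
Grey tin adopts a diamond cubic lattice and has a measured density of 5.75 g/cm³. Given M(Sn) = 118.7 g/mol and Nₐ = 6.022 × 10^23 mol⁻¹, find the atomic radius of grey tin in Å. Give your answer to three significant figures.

1.41 Å

For a diamond cubic cell (Z = 8), a³ = Z·M/(N_A·ρ) = 8 × 118.7 / (6.022 × 10²³ × 5.750) = 2.742 × 10^-22 cm³, so a = 6.497 × 10^-8 cm = 6.497 Å.
Nearest neighbors lie along the body diagonal with √3·a = 8r, so r = 0.2165 × a = 1.41 Å.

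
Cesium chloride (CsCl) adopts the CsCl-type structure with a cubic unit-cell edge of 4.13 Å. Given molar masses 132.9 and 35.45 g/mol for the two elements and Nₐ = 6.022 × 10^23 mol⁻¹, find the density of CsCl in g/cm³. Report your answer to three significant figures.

The CsCl-type structure contains Z = 1 formula unit per cell; M(CsCl) = 132.9 + 35.45 = 168.35 g/mol.
a³ = (4.130 × 10^-8 cm)³ = 7.044 × 10^-23 cm³.
ρ = 1 × 168.35 / (6.022 × 10²³ × 7.044 × 10^-23) = 3.968 g/cm³.

3.97 g/cm³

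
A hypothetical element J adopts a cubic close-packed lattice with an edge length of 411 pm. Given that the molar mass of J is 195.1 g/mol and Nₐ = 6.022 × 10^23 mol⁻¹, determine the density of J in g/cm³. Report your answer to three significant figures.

18.7 g/cm³

An FCC unit cell contains Z = 4 atoms.
Cell volume: a³ = (411 pm)³ = (4.110 × 10^-8 cm)³ = 6.943 × 10^-23 cm³.
ρ = Z·M/(N_A·a³) = 4 × 195.1 / (6.022 × 10²³ × 6.943 × 10^-23) = 18.67 g/cm³.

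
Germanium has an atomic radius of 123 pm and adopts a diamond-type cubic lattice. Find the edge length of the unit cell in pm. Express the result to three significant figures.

568 pm

In a diamond cubic lattice, nearest neighbors lie along the body diagonal with √3·a = 8r.
a = 8r/√3 = 8 × 123 / 1.7321 = 568 pm.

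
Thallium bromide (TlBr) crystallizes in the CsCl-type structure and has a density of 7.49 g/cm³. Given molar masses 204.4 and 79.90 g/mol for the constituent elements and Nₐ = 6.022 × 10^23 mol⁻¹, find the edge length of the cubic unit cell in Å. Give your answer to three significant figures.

3.98 Å

M(TlBr) = 284.3 g/mol; Z = 1 formula unit per cell.
a³ = Z·M/(N_A·ρ) = 1 × 284.3 / (6.022 × 10²³ × 7.49) = 6.303 × 10^-23 cm³, so a = 3.980 × 10^-8 cm = 3.98 Å.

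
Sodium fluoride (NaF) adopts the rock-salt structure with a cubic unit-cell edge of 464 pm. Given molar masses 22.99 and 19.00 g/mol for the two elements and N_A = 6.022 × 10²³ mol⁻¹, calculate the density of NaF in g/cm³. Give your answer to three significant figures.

2.79 g/cm³

The rock-salt structure contains Z = 4 formula units per cell; M(NaF) = 22.99 + 19.00 = 41.99 g/mol.
a³ = (4.640 × 10^-8 cm)³ = 9.990 × 10^-23 cm³.
ρ = 4 × 41.99 / (6.022 × 10²³ × 9.990 × 10^-23) = 2.792 g/cm³.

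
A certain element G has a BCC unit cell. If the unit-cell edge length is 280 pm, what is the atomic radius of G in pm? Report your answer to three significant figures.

In a BCC lattice, atoms touch along the body diagonal, so √3·a = 4r.
r = √3·a/4 = 1.7321 × 280 / 4 = 121 pm.

121 pm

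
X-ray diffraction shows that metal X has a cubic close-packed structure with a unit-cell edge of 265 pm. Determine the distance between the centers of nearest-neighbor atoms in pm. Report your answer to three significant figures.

In an FCC structure, atoms touch along the face diagonal, so √2·a = 4r; the nearest-neighbor distance equals 2r = 0.7071·a.
d = 0.7071 × 265 = 187 pm.

187 pm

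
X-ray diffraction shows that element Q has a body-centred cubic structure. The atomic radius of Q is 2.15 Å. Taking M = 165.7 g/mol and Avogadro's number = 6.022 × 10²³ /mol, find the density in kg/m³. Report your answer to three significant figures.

In a BCC lattice, atoms touch along the body diagonal, so √3·a = 4r, giving a = 4.965 Å = 4.965 × 10^-8 cm.
With Z = 2, ρ = Z·M/(N_A·a³) = 2 × 165.7 / (6.022 × 10²³ × 1.224 × 10^-22) = 4.496 g/cm³ = 4500 kg/m³.

4500 kg/m³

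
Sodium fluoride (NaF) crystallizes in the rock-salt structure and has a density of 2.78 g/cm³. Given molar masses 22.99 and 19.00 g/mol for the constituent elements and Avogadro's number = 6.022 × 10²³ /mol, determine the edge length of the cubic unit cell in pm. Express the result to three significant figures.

465 pm

M(NaF) = 41.99 g/mol; Z = 4 formula units per cell.
a³ = Z·M/(N_A·ρ) = 4 × 41.99 / (6.022 × 10²³ × 2.78) = 1.003 × 10^-22 cm³, so a = 4.647 × 10^-8 cm = 465 pm.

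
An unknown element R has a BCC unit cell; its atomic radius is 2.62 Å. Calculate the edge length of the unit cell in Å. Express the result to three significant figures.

6.05 Å

In a BCC lattice, atoms touch along the body diagonal, so √3·a = 4r.
a = 4r/√3 = 4 × 2.62 / 1.7321 = 6.05 Å.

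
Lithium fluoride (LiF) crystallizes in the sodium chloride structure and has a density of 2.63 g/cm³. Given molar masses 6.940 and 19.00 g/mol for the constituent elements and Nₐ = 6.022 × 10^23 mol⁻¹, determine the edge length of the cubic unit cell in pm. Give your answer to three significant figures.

403 pm

M(LiF) = 25.94 g/mol; Z = 4 formula units per cell.
a³ = Z·M/(N_A·ρ) = 4 × 25.94 / (6.022 × 10²³ × 2.63) = 6.551 × 10^-23 cm³, so a = 4.031 × 10^-8 cm = 403 pm.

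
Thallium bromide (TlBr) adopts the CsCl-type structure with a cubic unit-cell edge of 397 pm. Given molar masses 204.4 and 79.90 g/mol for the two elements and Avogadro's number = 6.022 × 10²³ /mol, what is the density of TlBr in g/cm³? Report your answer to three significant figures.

The CsCl-type structure contains Z = 1 formula unit per cell; M(TlBr) = 204.4 + 79.90 = 284.3 g/mol.
a³ = (3.970 × 10^-8 cm)³ = 6.257 × 10^-23 cm³.
ρ = 1 × 284.3 / (6.022 × 10²³ × 6.257 × 10^-23) = 7.545 g/cm³.

7.55 g/cm³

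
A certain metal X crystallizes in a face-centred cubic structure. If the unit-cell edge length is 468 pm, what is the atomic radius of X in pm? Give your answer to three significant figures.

In an FCC lattice, atoms touch along the face diagonal, so √2·a = 4r.
r = √2·a/4 = 1.4142 × 468 / 4 = 165 pm.

165 pm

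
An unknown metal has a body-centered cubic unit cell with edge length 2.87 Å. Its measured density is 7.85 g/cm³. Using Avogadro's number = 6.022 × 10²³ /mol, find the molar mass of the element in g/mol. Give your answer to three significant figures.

A BCC cell has Z = 2 atoms; a = 2.870 × 10^-8 cm.
M = ρ·N_A·a³/Z = 7.85 × 6.022 × 10²³ × 2.364 × 10^-23 / 2 = 55.9 g/mol.

55.9 g/mol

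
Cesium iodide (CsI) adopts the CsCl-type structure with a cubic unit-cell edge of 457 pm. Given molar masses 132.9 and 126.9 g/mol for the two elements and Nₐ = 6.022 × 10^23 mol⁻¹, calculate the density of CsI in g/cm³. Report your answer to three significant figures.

The CsCl-type structure contains Z = 1 formula unit per cell; M(CsI) = 132.9 + 126.9 = 259.8 g/mol.
a³ = (4.570 × 10^-8 cm)³ = 9.544 × 10^-23 cm³.
ρ = 1 × 259.8 / (6.022 × 10²³ × 9.544 × 10^-23) = 4.520 g/cm³.

4.52 g/cm³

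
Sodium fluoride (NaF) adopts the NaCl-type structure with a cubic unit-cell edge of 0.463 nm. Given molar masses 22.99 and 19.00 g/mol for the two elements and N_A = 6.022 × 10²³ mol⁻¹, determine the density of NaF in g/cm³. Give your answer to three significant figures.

2.81 g/cm³

The NaCl-type structure contains Z = 4 formula units per cell; M(NaF) = 22.99 + 19.00 = 41.99 g/mol.
a³ = (4.630 × 10^-8 cm)³ = 9.925 × 10^-23 cm³.
ρ = 4 × 41.99 / (6.022 × 10²³ × 9.925 × 10^-23) = 2.810 g/cm³.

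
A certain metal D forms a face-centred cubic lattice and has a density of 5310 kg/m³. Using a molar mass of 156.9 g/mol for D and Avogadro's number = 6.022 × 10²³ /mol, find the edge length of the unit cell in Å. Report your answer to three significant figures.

With Z = 4 atoms per FCC cell, a³ = Z·M/(N_A·ρ) = 4 × 156.9 / (6.022 × 10²³ × 5.310 g/cm³) = 1.963 × 10^-22 cm³.
a = (1.963 × 10^-22)^(1/3) = 5.811 × 10^-8 cm = 5.81 Å.

5.81 Å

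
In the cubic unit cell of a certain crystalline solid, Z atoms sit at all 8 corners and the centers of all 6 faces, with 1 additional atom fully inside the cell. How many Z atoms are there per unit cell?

5

Corner atoms are shared by 8 cells (1/8 each), face atoms by 2 (1/2 each), interior atoms are unshared.
Net atoms = 8 × 1/8 + 6 × 1/2 + 1 = 1 + 3 + 1 = 5.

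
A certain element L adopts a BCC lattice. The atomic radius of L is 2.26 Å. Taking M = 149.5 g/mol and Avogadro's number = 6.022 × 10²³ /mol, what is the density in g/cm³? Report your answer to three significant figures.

In a BCC lattice, atoms touch along the body diagonal, so √3·a = 4r, giving a = 5.219 Å = 5.219 × 10^-8 cm.
With Z = 2, ρ = Z·M/(N_A·a³) = 2 × 149.5 / (6.022 × 10²³ × 1.422 × 10^-22) = 3.492 g/cm³.

3.49 g/cm³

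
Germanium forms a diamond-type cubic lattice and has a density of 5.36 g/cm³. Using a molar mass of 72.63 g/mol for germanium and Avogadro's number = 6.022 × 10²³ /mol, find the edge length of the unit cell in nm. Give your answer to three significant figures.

0.565 nm

With Z = 8 atoms per diamond cubic cell, a³ = Z·M/(N_A·ρ) = 8 × 72.63 / (6.022 × 10²³ × 5.360 g/cm³) = 1.800 × 10^-22 cm³.
a = (1.800 × 10^-22)^(1/3) = 5.646 × 10^-8 cm = 0.565 nm.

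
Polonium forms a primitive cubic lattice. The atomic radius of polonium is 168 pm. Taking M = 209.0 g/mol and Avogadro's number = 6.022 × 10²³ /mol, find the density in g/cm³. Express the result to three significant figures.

9.15 g/cm³

In a simple cubic lattice, atoms touch along the cell edge, so a = 2r, giving a = 336.0 pm = 3.360 × 10^-8 cm.
With Z = 1, ρ = Z·M/(N_A·a³) = 1 × 209.0 / (6.022 × 10²³ × 3.793 × 10^-23) = 9.149 g/cm³.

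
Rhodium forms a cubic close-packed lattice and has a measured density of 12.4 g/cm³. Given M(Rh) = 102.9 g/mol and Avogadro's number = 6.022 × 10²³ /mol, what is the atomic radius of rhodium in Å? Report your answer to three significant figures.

For an FCC cell (Z = 4), a³ = Z·M/(N_A·ρ) = 4 × 102.9 / (6.022 × 10²³ × 12.40) = 5.512 × 10^-23 cm³, so a = 3.806 × 10^-8 cm = 3.806 Å.
Atoms touch along the face diagonal, so √2·a = 4r, so r = 0.3536 × a = 1.35 Å.

1.35 Å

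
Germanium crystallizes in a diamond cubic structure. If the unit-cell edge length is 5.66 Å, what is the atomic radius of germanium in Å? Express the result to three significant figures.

1.23 Å

In a diamond cubic lattice, nearest neighbors lie along the body diagonal with √3·a = 8r.
r = √3·a/8 = 1.7321 × 5.66 / 8 = 1.23 Å.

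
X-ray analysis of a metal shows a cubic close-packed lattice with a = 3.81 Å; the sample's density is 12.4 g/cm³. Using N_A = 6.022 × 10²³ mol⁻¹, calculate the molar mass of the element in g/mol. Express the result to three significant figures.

An FCC cell has Z = 4 atoms; a = 3.810 × 10^-8 cm.
M = ρ·N_A·a³/Z = 12.4 × 6.022 × 10²³ × 5.531 × 10^-23 / 4 = 103 g/mol.

103 g/mol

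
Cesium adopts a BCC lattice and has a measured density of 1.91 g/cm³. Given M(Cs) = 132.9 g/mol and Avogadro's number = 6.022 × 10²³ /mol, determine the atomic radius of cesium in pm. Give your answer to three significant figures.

266 pm

For a BCC cell (Z = 2), a³ = Z·M/(N_A·ρ) = 2 × 132.9 / (6.022 × 10²³ × 1.910) = 2.311 × 10^-22 cm³, so a = 6.137 × 10^-8 cm = 613.7 pm.
Atoms touch along the body diagonal, so √3·a = 4r, so r = 0.4330 × a = 266 pm.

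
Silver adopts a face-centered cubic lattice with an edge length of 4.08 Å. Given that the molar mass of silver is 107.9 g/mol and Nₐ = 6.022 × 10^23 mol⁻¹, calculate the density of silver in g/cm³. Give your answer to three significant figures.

10.6 g/cm³

An FCC unit cell contains Z = 4 atoms.
Cell volume: a³ = (4.08 Å)³ = (4.080 × 10^-8 cm)³ = 6.792 × 10^-23 cm³.
ρ = Z·M/(N_A·a³) = 4 × 107.9 / (6.022 × 10²³ × 6.792 × 10^-23) = 10.55 g/cm³.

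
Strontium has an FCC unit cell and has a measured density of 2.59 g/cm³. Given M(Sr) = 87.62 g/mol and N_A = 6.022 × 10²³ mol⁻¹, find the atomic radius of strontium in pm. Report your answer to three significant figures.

215 pm

For an FCC cell (Z = 4), a³ = Z·M/(N_A·ρ) = 4 × 87.62 / (6.022 × 10²³ × 2.590) = 2.247 × 10^-22 cm³, so a = 6.080 × 10^-8 cm = 608.0 pm.
Atoms touch along the face diagonal, so √2·a = 4r, so r = 0.3536 × a = 215 pm.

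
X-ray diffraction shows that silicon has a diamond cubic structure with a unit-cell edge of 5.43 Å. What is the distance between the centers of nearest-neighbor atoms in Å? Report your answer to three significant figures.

2.35 Å

In a diamond cubic structure, nearest neighbors lie along the body diagonal with √3·a = 8r; the nearest-neighbor distance equals 2r = 0.4330·a.
d = 0.4330 × 5.43 = 2.35 Å.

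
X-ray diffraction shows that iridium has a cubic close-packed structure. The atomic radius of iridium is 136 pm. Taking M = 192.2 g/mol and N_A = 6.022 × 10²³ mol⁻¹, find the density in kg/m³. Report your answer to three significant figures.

22400 kg/m³

In an FCC lattice, atoms touch along the face diagonal, so √2·a = 4r, giving a = 384.7 pm = 3.847 × 10^-8 cm.
With Z = 4, ρ = Z·M/(N_A·a³) = 4 × 192.2 / (6.022 × 10²³ × 5.692 × 10^-23) = 22.43 g/cm³ = 22400 kg/m³.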